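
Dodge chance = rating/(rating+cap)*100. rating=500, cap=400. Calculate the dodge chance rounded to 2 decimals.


dodge% = 500 / (500 + 400) * 100
= 500 / 900 * 100
= 0.555556 * 100
= 55.56%

55.56%


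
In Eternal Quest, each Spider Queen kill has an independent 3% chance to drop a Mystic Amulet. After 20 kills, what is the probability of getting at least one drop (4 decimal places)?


P(at least one) = 1 - P(none) = 1 - (1-p)^n
p = 3/100 = 0.03
1 - p = 0.97
(1 - p)^20 = 0.97^20 = 0.543794
P(at least one) = 1 - 0.543794 = 0.4562

0.4562


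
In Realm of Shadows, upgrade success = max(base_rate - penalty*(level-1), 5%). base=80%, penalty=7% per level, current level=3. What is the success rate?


raw_rate = 80 - 7 * (3 - 1)
= 80 - 7 * 2
= 80 - 14
= 66
Apply floor: max(66, 5) = 66%

66%


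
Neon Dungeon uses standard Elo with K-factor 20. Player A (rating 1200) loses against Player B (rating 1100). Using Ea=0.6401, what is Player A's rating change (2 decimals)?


Elo update: delta = K * (S - Ea), where S = 0 (loses)
S - Ea = 0 - 0.6401 = -0.6401
Rating change = 20 * -0.6401
= -12.80

-12.80 rating points


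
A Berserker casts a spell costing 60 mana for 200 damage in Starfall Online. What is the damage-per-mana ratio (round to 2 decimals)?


Efficiency = damage / mana
= 200 / 60
= 3.33

3.33 dmg/mana


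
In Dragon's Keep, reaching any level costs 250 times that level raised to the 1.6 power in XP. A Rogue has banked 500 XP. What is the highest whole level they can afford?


XP = 250 * level^1.6, so level = (XP / 250)^(1/1.6)
= (500 / 250)^(1/1.6)
= 2.0^0.625
= 1.5422
Floor: level = 1

level 1


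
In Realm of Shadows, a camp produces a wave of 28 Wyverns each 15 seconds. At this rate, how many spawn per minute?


Spawns per minute = count * (60 / interval)
= 28 * (60 / 15)
= 28 * 4.0
= 112.0

112.0 per minute


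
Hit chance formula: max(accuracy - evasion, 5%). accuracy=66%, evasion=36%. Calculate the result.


accuracy - evasion = 66 - 36 = 30
Apply floor: max(30, 5) = 30
Hit chance = 30%

30%


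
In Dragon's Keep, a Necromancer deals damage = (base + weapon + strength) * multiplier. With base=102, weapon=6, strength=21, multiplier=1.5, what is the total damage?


Sum base + weapon + str = 102 + 6 + 21 = 129
Multiply by 1.5:
129 * 1.5 = 193.5

193.5 damage


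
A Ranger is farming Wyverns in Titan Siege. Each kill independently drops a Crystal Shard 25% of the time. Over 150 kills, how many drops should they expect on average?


Expected drops = kills * (drop_rate / 100)
= 150 * (25 / 100)
= 150 * 0.25
= 37.5

37.5 drops


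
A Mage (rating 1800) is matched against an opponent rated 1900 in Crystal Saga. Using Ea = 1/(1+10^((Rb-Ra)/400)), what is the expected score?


Elo expected score: Ea = 1/(1 + 10^((Rb-Ra)/400))
Rb - Ra = 1900 - 1800 = 100
(Rb-Ra)/400 = 100/400 = 0.25
10^0.25 = 1.778279
Ea = 1/(1 + 1.778279) = 1/2.778279 = 0.3599

0.3599


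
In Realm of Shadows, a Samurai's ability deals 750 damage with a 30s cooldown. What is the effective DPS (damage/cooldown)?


DPS = damage / cooldown
= 750 / 30
= 25.00

25.00 DPS


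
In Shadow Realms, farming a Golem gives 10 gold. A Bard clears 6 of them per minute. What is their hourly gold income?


Gold per minute = 10 * 6 = 60
Gold per hour = 60 * 60 = 3600

3600 gold/hour


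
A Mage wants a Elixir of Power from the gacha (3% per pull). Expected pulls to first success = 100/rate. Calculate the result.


Expected pulls for a geometric distribution = 1/p = 100 / rate%
= 100 / 3
= 33.33

33.33 pulls


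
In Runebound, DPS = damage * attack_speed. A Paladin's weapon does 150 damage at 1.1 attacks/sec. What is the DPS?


DPS = damage * attack_speed
= 150 * 1.1
= 165.0

165.0 DPS


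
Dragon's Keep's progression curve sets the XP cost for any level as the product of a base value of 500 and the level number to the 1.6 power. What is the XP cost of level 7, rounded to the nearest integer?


XP = 500 * level^1.6
Substitute level = 7:
XP = 500 * 7^1.6
= 500 * 22.4987
= 11249

11249 XP


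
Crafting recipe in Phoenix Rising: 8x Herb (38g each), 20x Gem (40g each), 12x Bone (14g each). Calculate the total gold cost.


Cost breakdown:
  Herb: 8 * 38 = 304
  Gem: 20 * 40 = 800
  Bone: 12 * 14 = 168
Total = 304 + 800 + 168 = 1272

1272 gold


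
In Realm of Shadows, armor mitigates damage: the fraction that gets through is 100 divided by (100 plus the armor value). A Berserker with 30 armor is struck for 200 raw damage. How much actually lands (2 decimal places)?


actual = 200 * 100 / (100 + 30)
= 200 * 100 / 130
= 20000 / 130
= 153.85

153.85 damage


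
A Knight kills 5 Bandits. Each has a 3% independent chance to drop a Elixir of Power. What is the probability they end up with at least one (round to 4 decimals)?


P(at least one) = 1 - P(none) = 1 - (1-p)^n
p = 3/100 = 0.03
1 - p = 0.97
(1 - p)^5 = 0.97^5 = 0.858734
P(at least one) = 1 - 0.858734 = 0.1413

0.1413


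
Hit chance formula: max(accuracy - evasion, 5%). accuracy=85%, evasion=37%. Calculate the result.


accuracy - evasion = 85 - 37 = 48
Apply floor: max(48, 5) = 48
Hit chance = 48%

48%


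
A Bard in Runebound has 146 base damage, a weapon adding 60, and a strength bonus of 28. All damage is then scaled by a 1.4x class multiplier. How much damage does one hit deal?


Sum base + weapon + str = 146 + 60 + 28 = 234
Multiply by 1.4:
234 * 1.4 = 327.6

327.6 damage


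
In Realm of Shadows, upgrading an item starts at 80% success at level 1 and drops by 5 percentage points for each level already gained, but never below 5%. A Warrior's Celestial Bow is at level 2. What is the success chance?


raw_rate = 80 - 5 * (2 - 1)
= 80 - 5 * 1
= 80 - 5
= 75
Apply floor: max(75, 5) = 75%

75%


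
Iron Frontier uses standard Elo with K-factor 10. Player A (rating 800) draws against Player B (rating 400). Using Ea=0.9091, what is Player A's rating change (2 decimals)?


Elo update: delta = K * (S - Ea), where S = 0.5 (draws)
S - Ea = 0.5 - 0.9091 = -0.4091
Rating change = 10 * -0.4091
= -4.09

-4.09 rating points


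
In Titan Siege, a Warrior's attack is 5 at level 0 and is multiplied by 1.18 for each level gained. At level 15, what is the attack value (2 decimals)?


value = base * growth^level
= 5 * 1.18^15
= 5 * 11.973748
= 59.87

59.87 attack


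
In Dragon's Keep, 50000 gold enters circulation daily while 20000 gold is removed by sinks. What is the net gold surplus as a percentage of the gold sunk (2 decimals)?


Net gold = 50000 - 20000 = 30000
Inflation rate = net / sunk * 100 = 30000 / 20000 * 100
= 1.5 * 100
= 150.00%

150.00%


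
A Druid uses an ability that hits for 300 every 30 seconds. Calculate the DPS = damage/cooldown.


DPS = damage / cooldown
= 300 / 30
= 10.00

10.00 DPS


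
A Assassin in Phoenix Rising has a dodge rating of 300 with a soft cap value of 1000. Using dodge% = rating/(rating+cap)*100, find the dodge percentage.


dodge% = 300 / (300 + 1000) * 100
= 300 / 1300 * 100
= 0.230769 * 100
= 23.08%

23.08%


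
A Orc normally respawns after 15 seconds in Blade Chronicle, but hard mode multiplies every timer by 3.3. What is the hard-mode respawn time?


Respawn time = base * multiplier
= 15 * 3.3
= 49.5 seconds

49.5 seconds


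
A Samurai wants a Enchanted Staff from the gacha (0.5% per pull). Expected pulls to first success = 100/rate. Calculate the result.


Expected pulls for a geometric distribution = 1/p = 100 / rate%
= 100 / 0.5
= 200.0

200.0 pulls


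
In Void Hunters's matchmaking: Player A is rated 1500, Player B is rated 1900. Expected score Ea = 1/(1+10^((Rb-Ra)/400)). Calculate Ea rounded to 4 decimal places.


Elo expected score: Ea = 1/(1 + 10^((Rb-Ra)/400))
Rb - Ra = 1900 - 1500 = 400
(Rb-Ra)/400 = 400/400 = 1.0
10^1.0 = 10.0
Ea = 1/(1 + 10.0) = 1/11.0 = 0.0909

0.0909


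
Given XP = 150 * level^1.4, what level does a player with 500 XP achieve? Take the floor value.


XP = 150 * level^1.4, so level = (XP / 150)^(1/1.4)
= (500 / 150)^(1/1.4)
= 3.3333^0.7143
= 2.3631
Floor: level = 2

level 2


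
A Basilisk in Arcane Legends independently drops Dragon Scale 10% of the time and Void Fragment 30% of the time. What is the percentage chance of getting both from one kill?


For independent events, P(both) = P(A) * P(B)
= 10% * 30%
= 300 / 100 %
= 3.0%

3.0%


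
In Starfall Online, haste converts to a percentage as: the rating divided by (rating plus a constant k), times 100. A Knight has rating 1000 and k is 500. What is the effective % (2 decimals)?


effective% = rating / (rating + k) * 100
= 1000 / (1000 + 500) * 100
= 1000 / 1500 * 100
= 0.666667 * 100
= 66.67%

66.67%


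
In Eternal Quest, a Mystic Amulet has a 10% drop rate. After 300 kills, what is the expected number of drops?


Expected drops = kills * (drop_rate / 100)
= 300 * (10 / 100)
= 300 * 0.1
= 30.0

30.0 drops


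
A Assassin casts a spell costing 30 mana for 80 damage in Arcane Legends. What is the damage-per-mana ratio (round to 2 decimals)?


Efficiency = damage / mana
= 80 / 30
= 2.67

2.67 dmg/mana


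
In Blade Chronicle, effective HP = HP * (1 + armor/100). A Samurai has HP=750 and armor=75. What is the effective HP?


EHP = 750 * (1 + 75/100)
= 750 * (1 + 0.75)
= 750 * 1.75
= 1312.5

1312.5 EHP


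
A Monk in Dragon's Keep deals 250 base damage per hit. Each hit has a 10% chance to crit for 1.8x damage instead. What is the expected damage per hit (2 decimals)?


E[dmg] = base * (1 + crit_chance * (crit_mult - 1))
cc as decimal = 10/100 = 0.1
cm - 1 = 1.8 - 1 = 0.8
Bonus factor = 0.1 * 0.8 = 0.08
Total multiplier = 1 + 0.08 = 1.08
Expected damage = 250 * 1.08 = 270.00

270.00 damage


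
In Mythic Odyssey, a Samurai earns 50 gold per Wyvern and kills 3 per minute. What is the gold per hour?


Gold per minute = 50 * 3 = 150
Gold per hour = 150 * 60 = 9000

9000 gold/hour


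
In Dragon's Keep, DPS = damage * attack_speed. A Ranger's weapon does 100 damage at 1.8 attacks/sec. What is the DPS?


DPS = damage * attack_speed
= 100 * 1.8
= 180.0

180.0 DPS


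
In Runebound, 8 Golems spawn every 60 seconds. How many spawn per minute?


Spawns per minute = count * (60 / interval)
= 8 * (60 / 60)
= 8 * 1.0
= 8.0

8.0 per minute


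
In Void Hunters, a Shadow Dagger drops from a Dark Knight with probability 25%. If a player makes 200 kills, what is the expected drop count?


Expected drops = kills * (drop_rate / 100)
= 200 * (25 / 100)
= 200 * 0.25
= 50.0

50.0 drops


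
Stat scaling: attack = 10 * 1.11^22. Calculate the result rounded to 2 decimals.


value = base * growth^level
= 10 * 1.11^22
= 10 * 9.933574
= 99.34

99.34 attack


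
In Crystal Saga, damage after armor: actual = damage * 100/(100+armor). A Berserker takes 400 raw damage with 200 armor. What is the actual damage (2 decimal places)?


actual = 400 * 100 / (100 + 200)
= 400 * 100 / 300
= 40000 / 300
= 133.33

133.33 damage


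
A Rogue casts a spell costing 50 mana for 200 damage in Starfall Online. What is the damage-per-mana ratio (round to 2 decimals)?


Efficiency = damage / mana
= 200 / 50
= 4.00

4.00 dmg/mana


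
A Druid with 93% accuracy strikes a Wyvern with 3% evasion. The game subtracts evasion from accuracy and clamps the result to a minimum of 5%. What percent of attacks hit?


accuracy - evasion = 93 - 3 = 90
Apply floor: max(90, 5) = 90
Hit chance = 90%

90%


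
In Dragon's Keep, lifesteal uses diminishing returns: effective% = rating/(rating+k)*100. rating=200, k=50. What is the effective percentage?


effective% = rating / (rating + k) * 100
= 200 / (200 + 50) * 100
= 200 / 250 * 100
= 0.8 * 100
= 80.00%

80.00%


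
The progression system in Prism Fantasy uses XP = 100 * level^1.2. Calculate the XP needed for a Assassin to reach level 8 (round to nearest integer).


XP = 100 * level^1.2
Substitute level = 8:
XP = 100 * 8^1.2
= 100 * 12.1257
= 1213

1213 XP


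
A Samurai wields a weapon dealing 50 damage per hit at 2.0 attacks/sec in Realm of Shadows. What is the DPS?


DPS = damage * attack_speed
= 50 * 2.0
= 100.0

100.0 DPS


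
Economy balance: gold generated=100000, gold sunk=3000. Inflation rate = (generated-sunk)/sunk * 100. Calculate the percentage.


Net gold = 100000 - 3000 = 97000
Inflation rate = net / sunk * 100 = 97000 / 3000 * 100
= 32.333333 * 100
= 3233.33%

3233.33%


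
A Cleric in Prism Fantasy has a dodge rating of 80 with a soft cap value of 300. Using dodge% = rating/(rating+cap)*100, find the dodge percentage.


dodge% = 80 / (80 + 300) * 100
= 80 / 380 * 100
= 0.210526 * 100
= 21.05%

21.05%


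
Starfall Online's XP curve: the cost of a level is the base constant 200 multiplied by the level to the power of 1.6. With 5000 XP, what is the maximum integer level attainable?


XP = 200 * level^1.6, so level = (XP / 200)^(1/1.6)
= (5000 / 200)^(1/1.6)
= 25.0^0.625
= 7.4767
Floor: level = 7

level 7


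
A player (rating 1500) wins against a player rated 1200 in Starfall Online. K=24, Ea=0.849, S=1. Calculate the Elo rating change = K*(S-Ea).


Elo update: delta = K * (S - Ea), where S = 1 (wins)
S - Ea = 1 - 0.849 = 0.151
Rating change = 24 * 0.151
= 3.62

3.62 rating points


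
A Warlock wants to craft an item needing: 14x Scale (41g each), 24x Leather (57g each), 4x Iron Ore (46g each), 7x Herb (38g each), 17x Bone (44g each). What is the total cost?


Cost breakdown:
  Scale: 14 * 41 = 574
  Leather: 24 * 57 = 1368
  Iron Ore: 4 * 46 = 184
  Herb: 7 * 38 = 266
  Bone: 17 * 44 = 748
Total = 574 + 1368 + 184 + 266 + 748 = 3140

3140 gold


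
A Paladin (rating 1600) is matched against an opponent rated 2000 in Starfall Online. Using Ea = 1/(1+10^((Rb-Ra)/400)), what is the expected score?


Elo expected score: Ea = 1/(1 + 10^((Rb-Ra)/400))
Rb - Ra = 2000 - 1600 = 400
(Rb-Ra)/400 = 400/400 = 1.0
10^1.0 = 10.0
Ea = 1/(1 + 10.0) = 1/11.0 = 0.0909

0.0909


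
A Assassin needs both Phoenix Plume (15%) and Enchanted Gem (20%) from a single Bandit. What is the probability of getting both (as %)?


For independent events, P(both) = P(A) * P(B)
= 15% * 20%
= 300 / 100 %
= 3.0%

3.0%


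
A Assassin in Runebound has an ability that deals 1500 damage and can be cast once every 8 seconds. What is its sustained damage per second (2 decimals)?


DPS = damage / cooldown
= 1500 / 8
= 187.50

187.50 DPS


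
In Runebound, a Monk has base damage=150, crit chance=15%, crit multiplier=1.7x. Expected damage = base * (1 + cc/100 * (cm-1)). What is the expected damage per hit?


E[dmg] = base * (1 + crit_chance * (crit_mult - 1))
cc as decimal = 15/100 = 0.15
cm - 1 = 1.7 - 1 = 0.7
Bonus factor = 0.15 * 0.7 = 0.105
Total multiplier = 1 + 0.105 = 1.105
Expected damage = 150 * 1.105 = 165.75

165.75 damage


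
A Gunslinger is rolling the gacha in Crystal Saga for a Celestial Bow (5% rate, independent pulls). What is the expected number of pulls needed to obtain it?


Expected pulls for a geometric distribution = 1/p = 100 / rate%
= 100 / 5
= 20.0

20.0 pulls


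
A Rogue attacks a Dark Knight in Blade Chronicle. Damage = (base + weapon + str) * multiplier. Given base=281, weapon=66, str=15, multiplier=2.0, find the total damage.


Sum base + weapon + str = 281 + 66 + 15 = 362
Multiply by 2.0:
362 * 2.0 = 724.0

724.0 damage


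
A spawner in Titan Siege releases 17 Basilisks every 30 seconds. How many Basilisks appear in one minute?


Spawns per minute = count * (60 / interval)
= 17 * (60 / 30)
= 17 * 2.0
= 34.0

34.0 per minute


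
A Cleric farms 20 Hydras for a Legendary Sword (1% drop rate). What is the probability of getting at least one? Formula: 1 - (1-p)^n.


P(at least one) = 1 - P(none) = 1 - (1-p)^n
p = 1/100 = 0.01
1 - p = 0.99
(1 - p)^20 = 0.99^20 = 0.817907
P(at least one) = 1 - 0.817907 = 0.1821

0.1821


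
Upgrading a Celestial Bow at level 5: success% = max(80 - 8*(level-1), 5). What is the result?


raw_rate = 80 - 8 * (5 - 1)
= 80 - 8 * 4
= 80 - 32
= 48
Apply floor: max(48, 5) = 48%

48%


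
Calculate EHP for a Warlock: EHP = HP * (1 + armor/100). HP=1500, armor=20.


EHP = 1500 * (1 + 20/100)
= 1500 * (1 + 0.2)
= 1500 * 1.2
= 1800.0

1800.0 EHP


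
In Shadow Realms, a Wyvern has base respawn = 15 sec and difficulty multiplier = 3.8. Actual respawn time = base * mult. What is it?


Respawn time = base * multiplier
= 15 * 3.8
= 57.0 seconds

57.0 seconds


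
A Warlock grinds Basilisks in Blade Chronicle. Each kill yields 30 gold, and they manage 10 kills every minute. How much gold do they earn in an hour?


Gold per minute = 30 * 10 = 300
Gold per hour = 300 * 60 = 18000

18000 gold/hour


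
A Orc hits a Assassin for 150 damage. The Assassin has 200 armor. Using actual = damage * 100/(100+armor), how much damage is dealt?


actual = 150 * 100 / (100 + 200)
= 150 * 100 / 300
= 15000 / 300
= 50.00

50.00 damage


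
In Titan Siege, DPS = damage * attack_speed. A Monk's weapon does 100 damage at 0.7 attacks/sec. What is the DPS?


DPS = damage * attack_speed
= 100 * 0.7
= 70.0

70.0 DPS


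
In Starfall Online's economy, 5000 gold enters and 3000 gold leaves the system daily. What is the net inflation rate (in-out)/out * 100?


Net gold = 5000 - 3000 = 2000
Inflation rate = net / sunk * 100 = 2000 / 3000 * 100
= 0.666667 * 100
= 66.67%

66.67%


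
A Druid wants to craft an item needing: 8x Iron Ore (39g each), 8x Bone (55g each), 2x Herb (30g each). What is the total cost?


Cost breakdown:
  Iron Ore: 8 * 39 = 312
  Bone: 8 * 55 = 440
  Herb: 2 * 30 = 60
Total = 312 + 440 + 60 = 812

812 gold


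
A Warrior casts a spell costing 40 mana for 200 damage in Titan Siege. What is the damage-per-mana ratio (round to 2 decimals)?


Efficiency = damage / mana
= 200 / 40
= 5.00

5.00 dmg/mana


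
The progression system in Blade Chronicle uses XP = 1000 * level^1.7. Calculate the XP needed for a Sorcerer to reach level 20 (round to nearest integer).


XP = 1000 * level^1.7
Substitute level = 20:
XP = 1000 * 20^1.7
= 1000 * 162.8362
= 162836

162836 XP


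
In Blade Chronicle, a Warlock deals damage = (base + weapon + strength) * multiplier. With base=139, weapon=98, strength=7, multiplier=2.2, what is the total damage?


Sum base + weapon + str = 139 + 98 + 7 = 244
Multiply by 2.2:
244 * 2.2 = 536.8

536.8 damage


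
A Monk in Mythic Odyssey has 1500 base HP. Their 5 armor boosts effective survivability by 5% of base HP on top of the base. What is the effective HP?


EHP = 1500 * (1 + 5/100)
= 1500 * (1 + 0.05)
= 1500 * 1.05
= 1575.0

1575.0 EHP


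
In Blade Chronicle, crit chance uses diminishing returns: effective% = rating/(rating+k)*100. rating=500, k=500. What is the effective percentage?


effective% = rating / (rating + k) * 100
= 500 / (500 + 500) * 100
= 500 / 1000 * 100
= 0.5 * 100
= 50.00%

50.00%


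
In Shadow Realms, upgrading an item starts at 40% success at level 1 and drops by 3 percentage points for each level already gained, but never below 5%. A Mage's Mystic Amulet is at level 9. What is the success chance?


raw_rate = 40 - 3 * (9 - 1)
= 40 - 3 * 8
= 40 - 24
= 16
Apply floor: max(16, 5) = 16%

16%


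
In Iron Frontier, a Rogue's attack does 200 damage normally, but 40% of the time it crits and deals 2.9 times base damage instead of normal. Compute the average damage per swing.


E[dmg] = base * (1 + crit_chance * (crit_mult - 1))
cc as decimal = 40/100 = 0.4
cm - 1 = 2.9 - 1 = 1.9
Bonus factor = 0.4 * 1.9 = 0.76
Total multiplier = 1 + 0.76 = 1.76
Expected damage = 200 * 1.76 = 352.00

352.00 damage


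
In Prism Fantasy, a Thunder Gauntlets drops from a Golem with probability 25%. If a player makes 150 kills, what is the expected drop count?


Expected drops = kills * (drop_rate / 100)
= 150 * (25 / 100)
= 150 * 0.25
= 37.5

37.5 drops


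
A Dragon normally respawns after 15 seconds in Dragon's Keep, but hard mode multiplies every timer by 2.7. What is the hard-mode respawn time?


Respawn time = base * multiplier
= 15 * 2.7
= 40.5 seconds

40.5 seconds


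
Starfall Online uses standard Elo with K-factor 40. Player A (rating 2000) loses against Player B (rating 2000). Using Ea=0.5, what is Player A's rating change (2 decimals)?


Elo update: delta = K * (S - Ea), where S = 0 (loses)
S - Ea = 0 - 0.5 = -0.5
Rating change = 40 * -0.5
= -20.00

-20.00 rating points


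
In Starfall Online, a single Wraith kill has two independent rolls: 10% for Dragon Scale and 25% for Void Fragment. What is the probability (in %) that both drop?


For independent events, P(both) = P(A) * P(B)
= 10% * 25%
= 250 / 100 %
= 2.5%

2.5%


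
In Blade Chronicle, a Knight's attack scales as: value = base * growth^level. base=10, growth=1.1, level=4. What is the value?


value = base * growth^level
= 10 * 1.1^4
= 10 * 1.4641
= 14.64

14.64 attack


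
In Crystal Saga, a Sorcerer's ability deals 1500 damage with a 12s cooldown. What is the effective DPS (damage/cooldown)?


DPS = damage / cooldown
= 1500 / 12
= 125.00

125.00 DPS


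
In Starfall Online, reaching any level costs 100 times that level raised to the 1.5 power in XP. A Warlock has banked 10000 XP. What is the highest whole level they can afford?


XP = 100 * level^1.5, so level = (XP / 100)^(1/1.5)
= (10000 / 100)^(1/1.5)
= 100.0^0.6667
= 21.5443
Floor: level = 21

level 21


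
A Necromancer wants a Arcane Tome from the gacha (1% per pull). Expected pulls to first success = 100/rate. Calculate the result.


Expected pulls for a geometric distribution = 1/p = 100 / rate%
= 100 / 1
= 100.0

100.0 pulls


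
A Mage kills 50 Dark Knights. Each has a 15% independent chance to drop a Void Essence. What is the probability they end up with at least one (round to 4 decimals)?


P(at least one) = 1 - P(none) = 1 - (1-p)^n
p = 15/100 = 0.15
1 - p = 0.85
(1 - p)^50 = 0.85^50 = 0.000296
P(at least one) = 1 - 0.000296 = 0.9997

0.9997


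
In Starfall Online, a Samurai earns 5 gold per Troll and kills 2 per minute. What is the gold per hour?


Gold per minute = 5 * 2 = 10
Gold per hour = 10 * 60 = 600

600 gold/hour


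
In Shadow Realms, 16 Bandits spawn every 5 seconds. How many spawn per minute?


Spawns per minute = count * (60 / interval)
= 16 * (60 / 5)
= 16 * 12.0
= 192.0

192.0 per minute


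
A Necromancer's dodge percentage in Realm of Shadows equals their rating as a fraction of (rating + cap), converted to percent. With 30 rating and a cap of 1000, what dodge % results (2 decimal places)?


dodge% = 30 / (30 + 1000) * 100
= 30 / 1030 * 100
= 0.029126 * 100
= 2.91%

2.91%


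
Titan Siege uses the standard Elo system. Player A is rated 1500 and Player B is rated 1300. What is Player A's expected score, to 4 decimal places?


Elo expected score: Ea = 1/(1 + 10^((Rb-Ra)/400))
Rb - Ra = 1300 - 1500 = -200
(Rb-Ra)/400 = -200/400 = -0.5
10^-0.5 = 0.316228
Ea = 1/(1 + 0.316228) = 1/1.316228 = 0.7597

0.7597


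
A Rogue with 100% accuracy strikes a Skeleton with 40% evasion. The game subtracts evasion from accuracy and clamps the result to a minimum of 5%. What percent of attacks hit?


accuracy - evasion = 100 - 40 = 60
Apply floor: max(60, 5) = 60
Hit chance = 60%

60%


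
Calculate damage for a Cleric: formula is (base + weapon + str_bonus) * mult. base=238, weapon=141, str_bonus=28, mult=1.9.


Sum base + weapon + str = 238 + 141 + 28 = 407
Multiply by 1.9:
407 * 1.9 = 773.3

773.3 damage


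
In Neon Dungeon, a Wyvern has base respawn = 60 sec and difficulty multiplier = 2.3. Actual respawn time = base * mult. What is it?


Respawn time = base * multiplier
= 60 * 2.3
= 138.0 seconds

138.0 seconds


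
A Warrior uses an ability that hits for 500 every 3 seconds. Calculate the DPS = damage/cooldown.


DPS = damage / cooldown
= 500 / 3
= 166.67

166.67 DPS


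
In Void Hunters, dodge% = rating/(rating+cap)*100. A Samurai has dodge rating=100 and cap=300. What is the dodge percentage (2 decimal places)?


dodge% = 100 / (100 + 300) * 100
= 100 / 400 * 100
= 0.25 * 100
= 25.00%

25.00%


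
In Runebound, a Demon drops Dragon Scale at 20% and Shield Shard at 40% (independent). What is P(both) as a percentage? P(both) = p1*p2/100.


For independent events, P(both) = P(A) * P(B)
= 20% * 40%
= 800 / 100 %
= 8.0%

8.0%


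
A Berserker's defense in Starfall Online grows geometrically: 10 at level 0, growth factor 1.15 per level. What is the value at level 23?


value = base * growth^level
= 10 * 1.15^23
= 10 * 24.891458
= 248.91

248.91 defense


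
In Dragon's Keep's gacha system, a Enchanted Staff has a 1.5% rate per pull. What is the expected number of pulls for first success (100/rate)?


Expected pulls for a geometric distribution = 1/p = 100 / rate%
= 100 / 1.5
= 66.67

66.67 pulls


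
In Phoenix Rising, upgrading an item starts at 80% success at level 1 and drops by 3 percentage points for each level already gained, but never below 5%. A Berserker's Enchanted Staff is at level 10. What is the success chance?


raw_rate = 80 - 3 * (10 - 1)
= 80 - 3 * 9
= 80 - 27
= 53
Apply floor: max(53, 5) = 53%

53%


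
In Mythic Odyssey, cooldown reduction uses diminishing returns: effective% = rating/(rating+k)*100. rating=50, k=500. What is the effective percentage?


effective% = rating / (rating + k) * 100
= 50 / (50 + 500) * 100
= 50 / 550 * 100
= 0.090909 * 100
= 9.09%

9.09%


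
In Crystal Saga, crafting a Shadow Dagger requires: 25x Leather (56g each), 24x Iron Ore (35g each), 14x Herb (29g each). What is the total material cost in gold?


Cost breakdown:
  Leather: 25 * 56 = 1400
  Iron Ore: 24 * 35 = 840
  Herb: 14 * 29 = 406
Total = 1400 + 840 + 406 = 2646

2646 gold


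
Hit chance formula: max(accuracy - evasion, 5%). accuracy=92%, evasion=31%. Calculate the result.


accuracy - evasion = 92 - 31 = 61
Apply floor: max(61, 5) = 61
Hit chance = 61%

61%


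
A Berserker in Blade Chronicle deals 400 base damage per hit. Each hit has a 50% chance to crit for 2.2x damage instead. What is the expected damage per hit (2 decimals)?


E[dmg] = base * (1 + crit_chance * (crit_mult - 1))
cc as decimal = 50/100 = 0.5
cm - 1 = 2.2 - 1 = 1.2
Bonus factor = 0.5 * 1.2 = 0.6
Total multiplier = 1 + 0.6 = 1.6
Expected damage = 400 * 1.6 = 640.00

640.00 damage


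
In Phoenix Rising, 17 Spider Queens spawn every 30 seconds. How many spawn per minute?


Spawns per minute = count * (60 / interval)
= 17 * (60 / 30)
= 17 * 2.0
= 34.0

34.0 per minute


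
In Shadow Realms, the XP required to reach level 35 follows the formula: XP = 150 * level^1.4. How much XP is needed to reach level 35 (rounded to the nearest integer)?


XP = 150 * level^1.4
Substitute level = 35:
XP = 150 * 35^1.4
= 150 * 145.1093
= 21766

21766 XP


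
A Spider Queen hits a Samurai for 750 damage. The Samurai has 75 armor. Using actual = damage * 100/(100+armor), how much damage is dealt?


actual = 750 * 100 / (100 + 75)
= 750 * 100 / 175
= 75000 / 175
= 428.57

428.57 damage


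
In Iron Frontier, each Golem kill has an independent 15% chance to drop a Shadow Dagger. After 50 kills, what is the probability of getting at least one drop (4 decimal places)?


P(at least one) = 1 - P(none) = 1 - (1-p)^n
p = 15/100 = 0.15
1 - p = 0.85
(1 - p)^50 = 0.85^50 = 0.000296
P(at least one) = 1 - 0.000296 = 0.9997

0.9997


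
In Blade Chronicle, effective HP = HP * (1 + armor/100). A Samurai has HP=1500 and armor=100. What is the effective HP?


EHP = 1500 * (1 + 100/100)
= 1500 * (1 + 1.0)
= 1500 * 2.0
= 3000.0

3000.0 EHP


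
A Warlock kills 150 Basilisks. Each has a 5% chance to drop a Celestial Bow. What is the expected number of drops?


Expected drops = kills * (drop_rate / 100)
= 150 * (5 / 100)
= 150 * 0.05
= 7.5

7.5 drops


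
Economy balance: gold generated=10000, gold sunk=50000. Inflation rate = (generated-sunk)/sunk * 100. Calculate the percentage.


Net gold = 10000 - 50000 = -40000
Inflation rate = net / sunk * 100 = -40000 / 50000 * 100
= -0.8 * 100
= -80.00%

-80.00%


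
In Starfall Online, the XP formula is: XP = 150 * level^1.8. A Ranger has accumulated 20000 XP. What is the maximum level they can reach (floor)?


XP = 150 * level^1.8, so level = (XP / 150)^(1/1.8)
= (20000 / 150)^(1/1.8)
= 133.3333^0.5556
= 15.1538
Floor: level = 15

level 15


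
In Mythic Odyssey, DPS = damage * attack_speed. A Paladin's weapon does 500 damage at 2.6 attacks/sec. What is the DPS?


DPS = damage * attack_speed
= 500 * 2.6
= 1300.0

1300.0 DPS


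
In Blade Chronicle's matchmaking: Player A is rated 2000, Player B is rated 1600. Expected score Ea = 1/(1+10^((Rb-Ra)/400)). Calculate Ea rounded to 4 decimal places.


Elo expected score: Ea = 1/(1 + 10^((Rb-Ra)/400))
Rb - Ra = 1600 - 2000 = -400
(Rb-Ra)/400 = -400/400 = -1.0
10^-1.0 = 0.1
Ea = 1/(1 + 0.1) = 1/1.1 = 0.9091

0.9091


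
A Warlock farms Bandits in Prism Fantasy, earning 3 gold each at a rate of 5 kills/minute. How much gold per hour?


Gold per minute = 3 * 5 = 15
Gold per hour = 15 * 60 = 900

900 gold/hour


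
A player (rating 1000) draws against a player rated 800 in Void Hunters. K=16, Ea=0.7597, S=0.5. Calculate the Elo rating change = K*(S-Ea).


Elo update: delta = K * (S - Ea), where S = 0.5 (draws)
S - Ea = 0.5 - 0.7597 = -0.2597
Rating change = 16 * -0.2597
= -4.16

-4.16 rating points


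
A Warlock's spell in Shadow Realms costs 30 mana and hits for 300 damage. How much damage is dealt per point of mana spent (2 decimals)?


Efficiency = damage / mana
= 300 / 30
= 10.00

10.00 dmg/mana


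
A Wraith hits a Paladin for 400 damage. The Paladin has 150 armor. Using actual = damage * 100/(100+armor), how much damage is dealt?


actual = 400 * 100 / (100 + 150)
= 400 * 100 / 250
= 40000 / 250
= 160.00

160.00 damage


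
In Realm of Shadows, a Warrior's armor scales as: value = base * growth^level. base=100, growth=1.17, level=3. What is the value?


value = base * growth^level
= 100 * 1.17^3
= 100 * 1.601613
= 160.16

160.16 armor


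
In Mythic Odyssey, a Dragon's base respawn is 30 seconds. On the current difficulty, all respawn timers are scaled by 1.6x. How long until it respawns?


Respawn time = base * multiplier
= 30 * 1.6
= 48.0 seconds

48.0 seconds


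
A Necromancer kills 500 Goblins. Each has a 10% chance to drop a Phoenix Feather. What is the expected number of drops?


Expected drops = kills * (drop_rate / 100)
= 500 * (10 / 100)
= 500 * 0.1
= 50.0

50.0 drops


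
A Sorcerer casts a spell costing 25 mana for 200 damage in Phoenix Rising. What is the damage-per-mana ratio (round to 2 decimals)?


Efficiency = damage / mana
= 200 / 25
= 8.00

8.00 dmg/mana


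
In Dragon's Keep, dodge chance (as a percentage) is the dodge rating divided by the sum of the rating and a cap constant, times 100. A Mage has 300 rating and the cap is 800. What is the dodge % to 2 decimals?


dodge% = 300 / (300 + 800) * 100
= 300 / 1100 * 100
= 0.272727 * 100
= 27.27%

27.27%


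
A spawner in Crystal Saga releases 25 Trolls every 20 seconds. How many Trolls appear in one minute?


Spawns per minute = count * (60 / interval)
= 25 * (60 / 20)
= 25 * 3.0
= 75.0

75.0 per minute


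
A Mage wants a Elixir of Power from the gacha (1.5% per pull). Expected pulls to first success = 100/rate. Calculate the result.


Expected pulls for a geometric distribution = 1/p = 100 / rate%
= 100 / 1.5
= 66.67

66.67 pulls


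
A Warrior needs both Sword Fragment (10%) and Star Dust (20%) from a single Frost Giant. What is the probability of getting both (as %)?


For independent events, P(both) = P(A) * P(B)
= 10% * 20%
= 200 / 100 %
= 2.0%

2.0%


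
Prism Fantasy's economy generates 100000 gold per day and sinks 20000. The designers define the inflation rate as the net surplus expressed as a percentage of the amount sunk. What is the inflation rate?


Net gold = 100000 - 20000 = 80000
Inflation rate = net / sunk * 100 = 80000 / 20000 * 100
= 4.0 * 100
= 400.00%

400.00%


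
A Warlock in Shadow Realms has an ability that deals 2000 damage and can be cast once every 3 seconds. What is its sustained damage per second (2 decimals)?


DPS = damage / cooldown
= 2000 / 3
= 666.67

666.67 DPS


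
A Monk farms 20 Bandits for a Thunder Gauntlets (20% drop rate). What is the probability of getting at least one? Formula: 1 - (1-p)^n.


P(at least one) = 1 - P(none) = 1 - (1-p)^n
p = 20/100 = 0.2
1 - p = 0.8
(1 - p)^20 = 0.8^20 = 0.011529
P(at least one) = 1 - 0.011529 = 0.9885

0.9885


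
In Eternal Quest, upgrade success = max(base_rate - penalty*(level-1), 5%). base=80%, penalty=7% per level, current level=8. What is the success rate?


raw_rate = 80 - 7 * (8 - 1)
= 80 - 7 * 7
= 80 - 49
= 31
Apply floor: max(31, 5) = 31%

31%


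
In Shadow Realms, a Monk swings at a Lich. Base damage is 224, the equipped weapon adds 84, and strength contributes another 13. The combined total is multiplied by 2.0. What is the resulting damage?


Sum base + weapon + str = 224 + 84 + 13 = 321
Multiply by 2.0:
321 * 2.0 = 642.0

642.0 damage


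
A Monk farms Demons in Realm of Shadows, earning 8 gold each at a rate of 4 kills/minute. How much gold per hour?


Gold per minute = 8 * 4 = 32
Gold per hour = 32 * 60 = 1920

1920 gold/hour


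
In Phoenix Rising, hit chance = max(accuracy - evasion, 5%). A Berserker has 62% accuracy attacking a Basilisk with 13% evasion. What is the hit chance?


accuracy - evasion = 62 - 13 = 49
Apply floor: max(49, 5) = 49
Hit chance = 49%

49%


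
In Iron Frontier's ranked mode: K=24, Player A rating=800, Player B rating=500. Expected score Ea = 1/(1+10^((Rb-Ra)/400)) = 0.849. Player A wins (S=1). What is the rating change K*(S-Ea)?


Elo update: delta = K * (S - Ea), where S = 1 (wins)
S - Ea = 1 - 0.849 = 0.151
Rating change = 24 * 0.151
= 3.62

3.62 rating points


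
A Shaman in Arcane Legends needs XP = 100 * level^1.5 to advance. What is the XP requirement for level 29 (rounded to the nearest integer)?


XP = 100 * level^1.5
Substitute level = 29:
XP = 100 * 29^1.5
= 100 * 156.1698
= 15617

15617 XP


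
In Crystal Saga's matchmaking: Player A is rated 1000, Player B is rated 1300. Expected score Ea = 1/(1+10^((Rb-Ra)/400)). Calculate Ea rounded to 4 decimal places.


Elo expected score: Ea = 1/(1 + 10^((Rb-Ra)/400))
Rb - Ra = 1300 - 1000 = 300
(Rb-Ra)/400 = 300/400 = 0.75
10^0.75 = 5.623413
Ea = 1/(1 + 5.623413) = 1/6.623413 = 0.1510

0.1510


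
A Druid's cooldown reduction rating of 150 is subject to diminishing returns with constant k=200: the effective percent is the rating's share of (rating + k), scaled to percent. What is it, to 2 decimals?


effective% = rating / (rating + k) * 100
= 150 / (150 + 200) * 100
= 150 / 350 * 100
= 0.428571 * 100
= 42.86%

42.86%


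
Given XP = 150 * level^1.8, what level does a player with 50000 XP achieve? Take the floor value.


XP = 150 * level^1.8, so level = (XP / 150)^(1/1.8)
= (50000 / 150)^(1/1.8)
= 333.3333^0.5556
= 25.2115
Floor: level = 25

level 25


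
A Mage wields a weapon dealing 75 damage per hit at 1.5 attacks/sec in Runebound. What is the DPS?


DPS = damage * attack_speed
= 75 * 1.5
= 112.5

112.5 DPS


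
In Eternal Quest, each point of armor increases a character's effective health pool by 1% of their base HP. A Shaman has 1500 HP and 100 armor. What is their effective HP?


EHP = 1500 * (1 + 100/100)
= 1500 * (1 + 1.0)
= 1500 * 2.0
= 3000.0

3000.0 EHP


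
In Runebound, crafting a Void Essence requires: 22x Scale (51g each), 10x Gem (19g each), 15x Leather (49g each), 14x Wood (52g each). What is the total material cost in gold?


Cost breakdown:
  Scale: 22 * 51 = 1122
  Gem: 10 * 19 = 190
  Leather: 15 * 49 = 735
  Wood: 14 * 52 = 728
Total = 1122 + 190 + 735 + 728 = 2775

2775 gold


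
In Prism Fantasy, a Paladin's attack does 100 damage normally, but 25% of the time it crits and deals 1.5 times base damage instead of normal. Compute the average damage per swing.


E[dmg] = base * (1 + crit_chance * (crit_mult - 1))
cc as decimal = 25/100 = 0.25
cm - 1 = 1.5 - 1 = 0.5
Bonus factor = 0.25 * 0.5 = 0.125
Total multiplier = 1 + 0.125 = 1.125
Expected damage = 100 * 1.125 = 112.50

112.50 damage


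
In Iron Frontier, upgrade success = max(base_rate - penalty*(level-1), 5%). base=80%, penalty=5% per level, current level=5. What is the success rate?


raw_rate = 80 - 5 * (5 - 1)
= 80 - 5 * 4
= 80 - 20
= 60
Apply floor: max(60, 5) = 60%

60%


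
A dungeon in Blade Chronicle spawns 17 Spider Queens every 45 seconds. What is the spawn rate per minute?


Spawns per minute = count * (60 / interval)
= 17 * (60 / 45)
= 17 * 1.3333
= 22.67

22.67 per minute


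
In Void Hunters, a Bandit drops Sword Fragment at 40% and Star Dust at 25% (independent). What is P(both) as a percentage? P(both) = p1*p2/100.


For independent events, P(both) = P(A) * P(B)
= 40% * 25%
= 1000 / 100 %
= 10.0%

10.0%


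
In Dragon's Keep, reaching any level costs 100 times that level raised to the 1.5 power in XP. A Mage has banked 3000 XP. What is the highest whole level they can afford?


XP = 100 * level^1.5, so level = (XP / 100)^(1/1.5)
= (3000 / 100)^(1/1.5)
= 30.0^0.6667
= 9.6549
Floor: level = 9

level 9


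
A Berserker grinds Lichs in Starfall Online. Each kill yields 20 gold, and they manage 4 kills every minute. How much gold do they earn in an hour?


Gold per minute = 20 * 4 = 80
Gold per hour = 80 * 60 = 4800

4800 gold/hour


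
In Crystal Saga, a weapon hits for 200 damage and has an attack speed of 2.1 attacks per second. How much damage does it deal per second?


DPS = damage * attack_speed
= 200 * 2.1
= 420.0

420.0 DPS


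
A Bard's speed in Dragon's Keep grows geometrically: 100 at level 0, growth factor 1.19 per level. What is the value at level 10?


value = base * growth^level
= 100 * 1.19^10
= 100 * 5.694684
= 569.47

569.47 speed


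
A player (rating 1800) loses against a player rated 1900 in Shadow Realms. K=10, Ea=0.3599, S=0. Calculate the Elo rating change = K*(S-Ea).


Elo update: delta = K * (S - Ea), where S = 0 (loses)
S - Ea = 0 - 0.3599 = -0.3599
Rating change = 10 * -0.3599
= -3.60

-3.60 rating points


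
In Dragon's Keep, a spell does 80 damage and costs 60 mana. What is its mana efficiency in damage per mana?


Efficiency = damage / mana
= 80 / 60
= 1.33

1.33 dmg/mana


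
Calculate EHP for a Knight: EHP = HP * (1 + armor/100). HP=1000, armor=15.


EHP = 1000 * (1 + 15/100)
= 1000 * (1 + 0.15)
= 1000 * 1.15
= 1150.0

1150.0 EHP


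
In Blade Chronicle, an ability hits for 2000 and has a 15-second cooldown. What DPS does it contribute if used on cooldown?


DPS = damage / cooldown
= 2000 / 15
= 133.33

133.33 DPS


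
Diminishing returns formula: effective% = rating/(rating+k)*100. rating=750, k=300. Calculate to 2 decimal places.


effective% = rating / (rating + k) * 100
= 750 / (750 + 300) * 100
= 750 / 1050 * 100
= 0.714286 * 100
= 71.43%

71.43%


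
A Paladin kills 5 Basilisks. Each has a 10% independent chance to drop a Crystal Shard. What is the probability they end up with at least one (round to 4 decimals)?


P(at least one) = 1 - P(none) = 1 - (1-p)^n
p = 10/100 = 0.1
1 - p = 0.9
(1 - p)^5 = 0.9^5 = 0.590490
P(at least one) = 1 - 0.590490 = 0.4095

0.4095


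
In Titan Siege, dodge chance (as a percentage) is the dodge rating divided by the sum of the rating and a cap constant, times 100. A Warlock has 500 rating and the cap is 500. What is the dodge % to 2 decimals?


dodge% = 500 / (500 + 500) * 100
= 500 / 1000 * 100
= 0.5 * 100
= 50.00%

50.00%
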